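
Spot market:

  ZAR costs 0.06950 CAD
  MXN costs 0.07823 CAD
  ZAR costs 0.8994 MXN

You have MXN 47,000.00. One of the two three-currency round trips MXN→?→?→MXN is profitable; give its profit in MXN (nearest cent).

Profitable loop is MXN → CAD → ZAR → MXN:
MXN 47,000.00 × 0.07823 = CAD 3,676.81
CAD 3,676.81 ÷ 0.06950 = ZAR 52,903.74
ZAR 52,903.74 × 0.8994 = MXN 47,581.62
Profit = MXN 47,581.62 − MXN 47,000.00

Profit: MXN 581.62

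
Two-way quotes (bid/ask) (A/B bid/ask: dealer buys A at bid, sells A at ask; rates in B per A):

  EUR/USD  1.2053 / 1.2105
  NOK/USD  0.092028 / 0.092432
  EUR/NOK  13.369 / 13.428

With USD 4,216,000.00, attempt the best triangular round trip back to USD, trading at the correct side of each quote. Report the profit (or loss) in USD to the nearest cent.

Best loop USD → EUR → NOK → USD:
USD 4,216,000.00 ÷ 1.2105 (buy EUR at ask) = EUR 3,482,858.32
EUR 3,482,858.32 × 13.369 (sell EUR at bid) = NOK 46,562,332.92
NOK 46,562,332.92 × 0.092028 (sell NOK at bid) = USD 4,285,038.37

Net profit: USD 69,038.37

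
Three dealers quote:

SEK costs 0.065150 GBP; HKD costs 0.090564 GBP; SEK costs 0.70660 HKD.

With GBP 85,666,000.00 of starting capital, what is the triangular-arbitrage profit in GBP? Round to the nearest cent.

Profit: GBP 1,549,500.98

Profitable loop is GBP → HKD → SEK → GBP:
GBP 85,666,000.00 ÷ 0.090564 = HKD 945,916,699.79
HKD 945,916,699.79 ÷ 0.70660 = SEK 1,338,687,658.92
SEK 1,338,687,658.92 × 0.065150 = GBP 87,215,500.98
Profit = GBP 87,215,500.98 − GBP 85,666,000.00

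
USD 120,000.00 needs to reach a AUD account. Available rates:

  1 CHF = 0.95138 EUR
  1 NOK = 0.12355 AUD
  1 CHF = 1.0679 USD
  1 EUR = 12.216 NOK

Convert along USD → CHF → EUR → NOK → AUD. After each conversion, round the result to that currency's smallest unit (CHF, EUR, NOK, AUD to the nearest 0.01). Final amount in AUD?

USD 120,000.00 ÷ 1.0679 = CHF 112,370.07
CHF 112,370.07 × 0.95138 = EUR 106,906.64
EUR 106,906.64 × 12.216 = NOK 1,305,971.51
NOK 1,305,971.51 × 0.12355 = AUD 161,352.78

AUD 161,352.78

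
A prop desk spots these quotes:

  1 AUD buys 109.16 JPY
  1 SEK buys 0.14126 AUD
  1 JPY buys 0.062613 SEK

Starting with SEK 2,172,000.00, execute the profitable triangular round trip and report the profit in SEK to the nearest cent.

Profitable loop is SEK → JPY → AUD → SEK:
SEK 2,172,000.00 ÷ 0.062613 = JPY 34,689,282
JPY 34,689,282 ÷ 109.16 = AUD 317,783.82
AUD 317,783.82 ÷ 0.14126 = SEK 2,249,637.69
Profit = SEK 2,249,637.69 − SEK 2,172,000.00

Profit: SEK 77,637.69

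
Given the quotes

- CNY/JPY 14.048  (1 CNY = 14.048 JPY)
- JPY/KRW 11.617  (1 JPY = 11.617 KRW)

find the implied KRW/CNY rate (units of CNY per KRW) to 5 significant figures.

1 KRW ÷ 11.617 = 0.0860807 JPY
0.0860807 JPY ÷ 14.048 = 0.00612762 CNY

KRW/CNY = 0.0061276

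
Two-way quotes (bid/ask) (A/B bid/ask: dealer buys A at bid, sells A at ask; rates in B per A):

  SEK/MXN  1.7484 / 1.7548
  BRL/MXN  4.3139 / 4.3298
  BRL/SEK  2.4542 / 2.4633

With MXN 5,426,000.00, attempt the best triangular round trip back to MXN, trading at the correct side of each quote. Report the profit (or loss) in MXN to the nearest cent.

Best loop MXN → SEK → BRL → MXN:
MXN 5,426,000.00 ÷ 1.7548 (buy SEK at ask) = SEK 3,092,090.27
SEK 3,092,090.27 ÷ 2.4633 (buy BRL at ask) = BRL 1,255,263.37
BRL 1,255,263.37 × 4.3139 (sell BRL at bid) = MXN 5,415,080.66

Net result: MXN -10,919.34 (no profitable arbitrage after spreads)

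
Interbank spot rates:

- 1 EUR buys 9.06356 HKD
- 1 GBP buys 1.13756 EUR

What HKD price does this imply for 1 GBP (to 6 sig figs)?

GBP/HKD = 10.3103

1 GBP × 1.13756 = 1.13756 EUR
1.13756 EUR × 9.06356 = 10.3103 HKD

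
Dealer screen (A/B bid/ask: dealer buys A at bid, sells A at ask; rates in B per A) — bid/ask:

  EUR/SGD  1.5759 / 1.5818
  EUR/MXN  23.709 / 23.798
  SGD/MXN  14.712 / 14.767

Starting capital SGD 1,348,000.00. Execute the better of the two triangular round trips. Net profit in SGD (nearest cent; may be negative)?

Net profit: SGD 20,230.55

Best loop SGD → EUR → MXN → SGD:
SGD 1,348,000.00 ÷ 1.5818 (buy EUR at ask) = EUR 852,193.70
EUR 852,193.70 × 23.709 (sell EUR at bid) = MXN 20,204,660.51
MXN 20,204,660.51 ÷ 14.767 (buy SGD at ask) = SGD 1,368,230.55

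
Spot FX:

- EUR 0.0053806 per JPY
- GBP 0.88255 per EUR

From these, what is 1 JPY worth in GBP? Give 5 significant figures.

JPY/GBP = 0.0047486

1 JPY × 0.0053806 = 0.0053806 EUR
0.0053806 EUR × 0.88255 = 0.00474865 GBP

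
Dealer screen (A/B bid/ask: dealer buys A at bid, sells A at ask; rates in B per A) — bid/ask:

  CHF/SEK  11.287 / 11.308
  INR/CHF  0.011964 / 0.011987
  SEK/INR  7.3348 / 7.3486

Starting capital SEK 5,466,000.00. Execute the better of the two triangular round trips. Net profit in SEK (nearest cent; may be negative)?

Best loop SEK → CHF → INR → SEK:
SEK 5,466,000.00 ÷ 11.308 (buy CHF at ask) = CHF 483,374.60
CHF 483,374.60 ÷ 0.011987 (buy INR at ask) = INR 40,324,902.15
INR 40,324,902.15 ÷ 7.3486 (buy SEK at ask) = SEK 5,487,426.47

Net profit: SEK 21,426.47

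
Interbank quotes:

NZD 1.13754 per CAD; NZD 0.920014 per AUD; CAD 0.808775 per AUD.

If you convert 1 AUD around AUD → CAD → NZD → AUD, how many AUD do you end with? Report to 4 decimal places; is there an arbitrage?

1.0000 (no arbitrage)

Around AUD → CAD → NZD → AUD: 1 × 0.808775 × 1.13754 ÷ 0.920014 = 1.000000
Product ≈ 1 (deviation 0.000%, within rounding noise).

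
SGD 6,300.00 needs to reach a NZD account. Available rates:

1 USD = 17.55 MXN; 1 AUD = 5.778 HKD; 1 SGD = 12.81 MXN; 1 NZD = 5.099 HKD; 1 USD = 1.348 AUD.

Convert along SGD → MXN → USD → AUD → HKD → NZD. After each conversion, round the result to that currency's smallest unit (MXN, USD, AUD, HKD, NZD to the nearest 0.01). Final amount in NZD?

NZD 7,024.16

SGD 6,300.00 × 12.81 = MXN 80,703.00
MXN 80,703.00 ÷ 17.55 = USD 4,598.46
USD 4,598.46 × 1.348 = AUD 6,198.72
AUD 6,198.72 × 5.778 = HKD 35,816.20
HKD 35,816.20 ÷ 5.099 = NZD 7,024.16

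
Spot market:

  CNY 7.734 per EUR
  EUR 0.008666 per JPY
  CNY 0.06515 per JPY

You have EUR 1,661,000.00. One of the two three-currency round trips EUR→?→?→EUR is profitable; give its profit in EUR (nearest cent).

Profitable loop is EUR → CNY → JPY → EUR:
EUR 1,661,000.00 × 7.734 = CNY 12,846,174.00
CNY 12,846,174.00 ÷ 0.06515 = JPY 197,178,419
JPY 197,178,419 × 0.008666 = EUR 1,708,748.18
Profit = EUR 1,708,748.18 − EUR 1,661,000.00

Profit: EUR 47,748.18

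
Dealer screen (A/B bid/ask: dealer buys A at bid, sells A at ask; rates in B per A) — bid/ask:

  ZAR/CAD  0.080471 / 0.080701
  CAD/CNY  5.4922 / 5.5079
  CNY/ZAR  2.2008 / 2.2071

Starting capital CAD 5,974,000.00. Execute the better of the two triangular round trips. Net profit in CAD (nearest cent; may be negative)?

Net profit: CAD 115,452.46

Best loop CAD → ZAR → CNY → CAD:
CAD 5,974,000.00 ÷ 0.080701 (buy ZAR at ask) = ZAR 74,026,344.16
ZAR 74,026,344.16 ÷ 2.2071 (buy CNY at ask) = CNY 33,540,095.22
CNY 33,540,095.22 ÷ 5.5079 (buy CAD at ask) = CAD 6,089,452.46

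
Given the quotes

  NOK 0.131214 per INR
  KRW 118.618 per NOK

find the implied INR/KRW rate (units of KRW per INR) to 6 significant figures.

INR/KRW = 15.5643

1 INR × 0.131214 = 0.131214 NOK
0.131214 NOK × 118.618 = 15.5643 KRW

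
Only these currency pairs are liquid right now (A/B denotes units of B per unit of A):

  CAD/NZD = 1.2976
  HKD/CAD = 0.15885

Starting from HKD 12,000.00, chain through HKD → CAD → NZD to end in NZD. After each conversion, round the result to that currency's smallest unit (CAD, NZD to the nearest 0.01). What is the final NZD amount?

NZD 2,473.49

HKD 12,000.00 × 0.15885 = CAD 1,906.20
CAD 1,906.20 × 1.2976 = NZD 2,473.49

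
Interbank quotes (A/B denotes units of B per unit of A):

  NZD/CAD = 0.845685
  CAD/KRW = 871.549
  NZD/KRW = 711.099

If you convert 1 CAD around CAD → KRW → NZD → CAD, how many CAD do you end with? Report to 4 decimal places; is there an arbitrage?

1.0365 (arbitrage exists)

Around CAD → KRW → NZD → CAD: 1 × 871.549 ÷ 711.099 × 0.845685 = 1.036503
Product > 1; profitable direction is CAD → KRW → NZD → CAD.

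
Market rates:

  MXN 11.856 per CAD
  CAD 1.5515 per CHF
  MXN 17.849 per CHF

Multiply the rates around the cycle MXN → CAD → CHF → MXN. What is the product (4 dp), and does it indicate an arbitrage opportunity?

Around MXN → CAD → CHF → MXN: 1 ÷ 11.856 ÷ 1.5515 × 17.849 = 0.970340
Product < 1; profitable direction is MXN → CHF → CAD → MXN.

0.9703 (arbitrage exists)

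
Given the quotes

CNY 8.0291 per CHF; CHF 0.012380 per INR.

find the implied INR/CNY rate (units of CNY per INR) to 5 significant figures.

1 INR × 0.012380 = 0.01238 CHF
0.01238 CHF × 8.0291 = 0.0994003 CNY

INR/CNY = 0.099400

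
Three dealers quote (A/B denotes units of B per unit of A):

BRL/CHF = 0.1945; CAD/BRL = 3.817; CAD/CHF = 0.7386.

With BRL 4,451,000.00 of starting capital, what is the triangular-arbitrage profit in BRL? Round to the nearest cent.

Profitable loop is BRL → CHF → CAD → BRL:
BRL 4,451,000.00 × 0.1945 = CHF 865,719.50
CHF 865,719.50 ÷ 0.7386 = CAD 1,172,108.72
CAD 1,172,108.72 × 3.817 = BRL 4,473,938.98
Profit = BRL 4,473,938.98 − BRL 4,451,000.00

Profit: BRL 22,938.98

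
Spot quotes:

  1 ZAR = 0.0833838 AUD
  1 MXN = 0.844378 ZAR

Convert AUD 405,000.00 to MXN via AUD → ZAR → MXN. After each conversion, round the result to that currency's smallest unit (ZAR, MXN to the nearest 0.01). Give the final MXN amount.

AUD 405,000.00 ÷ 0.0833838 = ZAR 4,857,058.57
ZAR 4,857,058.57 ÷ 0.844378 = MXN 5,752,232.50

MXN 5,752,232.50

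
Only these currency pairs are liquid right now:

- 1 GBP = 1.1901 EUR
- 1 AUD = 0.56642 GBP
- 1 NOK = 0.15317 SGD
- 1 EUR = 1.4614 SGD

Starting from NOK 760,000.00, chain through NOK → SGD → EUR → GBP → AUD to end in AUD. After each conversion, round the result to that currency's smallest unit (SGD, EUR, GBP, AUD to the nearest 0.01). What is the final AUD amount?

AUD 118,167.00

NOK 760,000.00 × 0.15317 = SGD 116,409.20
SGD 116,409.20 ÷ 1.4614 = EUR 79,655.95
EUR 79,655.95 ÷ 1.1901 = GBP 66,932.15
GBP 66,932.15 ÷ 0.56642 = AUD 118,167.00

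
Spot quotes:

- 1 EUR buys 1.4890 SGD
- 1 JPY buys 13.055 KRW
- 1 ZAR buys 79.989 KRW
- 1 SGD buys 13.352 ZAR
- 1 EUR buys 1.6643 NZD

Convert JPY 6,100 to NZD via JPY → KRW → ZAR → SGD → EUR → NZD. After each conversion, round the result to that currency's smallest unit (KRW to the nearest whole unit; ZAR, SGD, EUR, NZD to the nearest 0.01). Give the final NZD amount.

NZD 83.33

JPY 6,100 × 13.055 = KRW 79,636
KRW 79,636 ÷ 79.989 = ZAR 995.59
ZAR 995.59 ÷ 13.352 = SGD 74.56
SGD 74.56 ÷ 1.4890 = EUR 50.07
EUR 50.07 × 1.6643 = NZD 83.33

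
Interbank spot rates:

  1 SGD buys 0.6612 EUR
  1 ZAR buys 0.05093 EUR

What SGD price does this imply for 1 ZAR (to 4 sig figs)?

ZAR/SGD = 0.07703

1 ZAR × 0.05093 = 0.05093 EUR
0.05093 EUR ÷ 0.6612 = 0.0770266 SGD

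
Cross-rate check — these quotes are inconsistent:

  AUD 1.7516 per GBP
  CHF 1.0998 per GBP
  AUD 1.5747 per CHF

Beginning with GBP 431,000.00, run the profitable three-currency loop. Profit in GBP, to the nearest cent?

Profit: GBP 4,913.85

Profitable loop is GBP → AUD → CHF → GBP:
GBP 431,000.00 × 1.7516 = AUD 754,939.60
AUD 754,939.60 ÷ 1.5747 = CHF 479,418.05
CHF 479,418.05 ÷ 1.0998 = GBP 435,913.85
Profit = GBP 435,913.85 − GBP 431,000.00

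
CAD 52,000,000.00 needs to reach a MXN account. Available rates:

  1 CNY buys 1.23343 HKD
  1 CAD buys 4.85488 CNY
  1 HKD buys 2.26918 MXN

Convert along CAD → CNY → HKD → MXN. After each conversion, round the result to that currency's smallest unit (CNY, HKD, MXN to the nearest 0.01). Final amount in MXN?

CAD 52,000,000.00 × 4.85488 = CNY 252,453,760.00
CNY 252,453,760.00 × 1.23343 = HKD 311,384,041.20
HKD 311,384,041.20 × 2.26918 = MXN 706,586,438.61

MXN 706,586,438.61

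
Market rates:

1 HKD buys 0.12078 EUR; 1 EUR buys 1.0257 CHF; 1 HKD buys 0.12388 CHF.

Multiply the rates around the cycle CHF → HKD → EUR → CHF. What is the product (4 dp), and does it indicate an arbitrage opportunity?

Around CHF → HKD → EUR → CHF: 1 ÷ 0.12388 × 0.12078 × 1.0257 = 1.000033
Product ≈ 1 (deviation 0.003%, within rounding noise).

1.0000 (no arbitrage)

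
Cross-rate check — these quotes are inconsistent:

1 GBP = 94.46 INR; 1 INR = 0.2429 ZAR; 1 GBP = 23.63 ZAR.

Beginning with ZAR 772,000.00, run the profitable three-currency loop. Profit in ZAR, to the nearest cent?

Profitable loop is ZAR → INR → GBP → ZAR:
ZAR 772,000.00 ÷ 0.2429 = INR 3,178,262.66
INR 3,178,262.66 ÷ 94.46 = GBP 33,646.65
GBP 33,646.65 × 23.63 = ZAR 795,070.36
Profit = ZAR 795,070.36 − ZAR 772,000.00

Profit: ZAR 23,070.36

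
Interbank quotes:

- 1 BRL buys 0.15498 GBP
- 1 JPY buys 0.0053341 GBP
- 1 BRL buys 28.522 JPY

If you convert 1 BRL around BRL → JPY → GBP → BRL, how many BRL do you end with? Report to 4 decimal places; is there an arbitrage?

Around BRL → JPY → GBP → BRL: 1 × 28.522 × 0.0053341 ÷ 0.15498 = 0.981670
Product < 1; profitable direction is BRL → GBP → JPY → BRL.

0.9817 (arbitrage exists)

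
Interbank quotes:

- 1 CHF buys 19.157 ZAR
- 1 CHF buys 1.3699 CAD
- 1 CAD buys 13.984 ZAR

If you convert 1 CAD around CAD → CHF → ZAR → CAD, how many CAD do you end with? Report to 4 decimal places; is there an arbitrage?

1.0000 (no arbitrage)

Around CAD → CHF → ZAR → CAD: 1 ÷ 1.3699 × 19.157 ÷ 13.984 = 1.000017
Product ≈ 1 (deviation 0.002%, within rounding noise).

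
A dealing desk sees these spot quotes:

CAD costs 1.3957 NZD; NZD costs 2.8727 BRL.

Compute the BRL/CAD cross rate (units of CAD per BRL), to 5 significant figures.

BRL/CAD = 0.24941

1 BRL ÷ 2.8727 = 0.348105 NZD
0.348105 NZD ÷ 1.3957 = 0.249412 CAD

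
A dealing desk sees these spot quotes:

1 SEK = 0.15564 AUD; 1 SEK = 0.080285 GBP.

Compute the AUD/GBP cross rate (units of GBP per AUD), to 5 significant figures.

AUD/GBP = 0.51584

1 AUD ÷ 0.15564 = 6.42508 SEK
6.42508 SEK × 0.080285 = 0.515838 GBP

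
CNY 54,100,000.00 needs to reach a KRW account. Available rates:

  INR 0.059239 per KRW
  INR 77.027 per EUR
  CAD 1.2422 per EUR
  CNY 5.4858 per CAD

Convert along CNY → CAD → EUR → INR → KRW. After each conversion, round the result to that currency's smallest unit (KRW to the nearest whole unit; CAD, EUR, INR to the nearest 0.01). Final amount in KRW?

KRW 10,322,883,714

CNY 54,100,000.00 ÷ 5.4858 = CAD 9,861,825.08
CAD 9,861,825.08 ÷ 1.2422 = EUR 7,938,999.42
EUR 7,938,999.42 × 77.027 = INR 611,517,308.32
INR 611,517,308.32 ÷ 0.059239 = KRW 10,322,883,714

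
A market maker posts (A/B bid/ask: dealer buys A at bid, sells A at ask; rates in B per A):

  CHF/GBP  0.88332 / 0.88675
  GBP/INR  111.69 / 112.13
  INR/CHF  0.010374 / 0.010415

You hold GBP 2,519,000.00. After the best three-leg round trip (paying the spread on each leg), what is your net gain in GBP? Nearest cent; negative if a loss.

Best loop GBP → INR → CHF → GBP:
GBP 2,519,000.00 × 111.69 (sell GBP at bid) = INR 281,347,110.00
INR 281,347,110.00 × 0.010374 (sell INR at bid) = CHF 2,918,694.92
CHF 2,918,694.92 × 0.88332 (sell CHF at bid) = GBP 2,578,141.60

Net profit: GBP 59,141.60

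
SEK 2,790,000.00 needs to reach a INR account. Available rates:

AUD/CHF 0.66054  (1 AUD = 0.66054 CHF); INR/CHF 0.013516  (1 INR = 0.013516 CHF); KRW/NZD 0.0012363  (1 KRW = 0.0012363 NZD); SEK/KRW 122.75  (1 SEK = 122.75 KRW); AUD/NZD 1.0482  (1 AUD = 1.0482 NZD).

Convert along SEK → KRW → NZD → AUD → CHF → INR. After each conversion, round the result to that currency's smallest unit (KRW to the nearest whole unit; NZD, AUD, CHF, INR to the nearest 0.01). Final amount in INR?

INR 19,740,418.76

SEK 2,790,000.00 × 122.75 = KRW 342,472,500
KRW 342,472,500 × 0.0012363 = NZD 423,398.75
NZD 423,398.75 ÷ 1.0482 = AUD 403,929.36
AUD 403,929.36 × 0.66054 = CHF 266,811.50
CHF 266,811.50 ÷ 0.013516 = INR 19,740,418.76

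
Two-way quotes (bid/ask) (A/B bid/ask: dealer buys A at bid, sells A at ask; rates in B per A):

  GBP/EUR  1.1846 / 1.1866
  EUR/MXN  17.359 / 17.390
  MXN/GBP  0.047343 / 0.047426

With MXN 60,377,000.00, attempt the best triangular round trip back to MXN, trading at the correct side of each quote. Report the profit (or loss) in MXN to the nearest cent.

Net profit: MXN 1,318,161.74

Best loop MXN → EUR → GBP → MXN:
MXN 60,377,000.00 ÷ 17.390 (buy EUR at ask) = EUR 3,471,937.90
EUR 3,471,937.90 ÷ 1.1866 (buy GBP at ask) = GBP 2,925,954.74
GBP 2,925,954.74 ÷ 0.047426 (buy MXN at ask) = MXN 61,695,161.74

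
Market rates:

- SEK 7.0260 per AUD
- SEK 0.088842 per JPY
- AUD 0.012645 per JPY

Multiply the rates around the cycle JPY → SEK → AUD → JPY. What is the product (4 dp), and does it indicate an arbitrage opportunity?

1.0000 (no arbitrage)

Around JPY → SEK → AUD → JPY: 1 × 0.088842 ÷ 7.0260 ÷ 0.012645 = 0.999980
Product ≈ 1 (deviation 0.002%, within rounding noise).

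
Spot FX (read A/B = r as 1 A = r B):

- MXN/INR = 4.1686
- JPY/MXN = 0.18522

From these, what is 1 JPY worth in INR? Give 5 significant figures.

1 JPY × 0.18522 = 0.18522 MXN
0.18522 MXN × 4.1686 = 0.772108 INR

JPY/INR = 0.77211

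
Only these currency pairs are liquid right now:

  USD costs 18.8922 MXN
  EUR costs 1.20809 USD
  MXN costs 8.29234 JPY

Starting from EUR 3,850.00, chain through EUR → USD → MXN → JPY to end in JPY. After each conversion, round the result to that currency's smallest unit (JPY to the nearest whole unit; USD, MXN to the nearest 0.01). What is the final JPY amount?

EUR 3,850.00 × 1.20809 = USD 4,651.15
USD 4,651.15 × 18.8922 = MXN 87,870.46
MXN 87,870.46 × 8.29234 = JPY 728,652

JPY 728,652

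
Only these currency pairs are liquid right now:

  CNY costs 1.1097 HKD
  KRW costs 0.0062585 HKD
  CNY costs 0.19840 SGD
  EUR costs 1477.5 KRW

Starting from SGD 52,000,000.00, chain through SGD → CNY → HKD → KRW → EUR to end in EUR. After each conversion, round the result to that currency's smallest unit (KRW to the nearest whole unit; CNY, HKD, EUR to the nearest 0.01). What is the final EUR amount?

EUR 31,453,538.89

SGD 52,000,000.00 ÷ 0.19840 = CNY 262,096,774.19
CNY 262,096,774.19 × 1.1097 = HKD 290,848,790.32
HKD 290,848,790.32 ÷ 0.0062585 = KRW 46,472,603,710
KRW 46,472,603,710 ÷ 1477.5 = EUR 31,453,538.89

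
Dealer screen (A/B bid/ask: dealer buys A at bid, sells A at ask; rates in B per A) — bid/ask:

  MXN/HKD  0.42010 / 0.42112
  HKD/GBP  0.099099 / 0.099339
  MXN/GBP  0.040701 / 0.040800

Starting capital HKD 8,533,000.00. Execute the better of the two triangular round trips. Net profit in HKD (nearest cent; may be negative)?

Net profit: HKD 173,899.59

Best loop HKD → GBP → MXN → HKD:
HKD 8,533,000.00 × 0.099099 (sell HKD at bid) = GBP 845,611.77
GBP 845,611.77 ÷ 0.040800 (buy MXN at ask) = MXN 20,725,778.60
MXN 20,725,778.60 × 0.42010 (sell MXN at bid) = HKD 8,706,899.59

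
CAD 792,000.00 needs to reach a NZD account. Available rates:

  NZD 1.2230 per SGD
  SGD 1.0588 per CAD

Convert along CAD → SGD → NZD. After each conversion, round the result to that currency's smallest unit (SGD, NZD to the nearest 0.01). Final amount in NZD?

NZD 1,025,570.62

CAD 792,000.00 × 1.0588 = SGD 838,569.60
SGD 838,569.60 × 1.2230 = NZD 1,025,570.62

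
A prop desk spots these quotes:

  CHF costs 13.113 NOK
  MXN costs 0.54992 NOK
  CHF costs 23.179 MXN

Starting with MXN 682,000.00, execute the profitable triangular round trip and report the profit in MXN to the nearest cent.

Profitable loop is MXN → CHF → NOK → MXN:
MXN 682,000.00 ÷ 23.179 = CHF 29,423.18
CHF 29,423.18 × 13.113 = NOK 385,826.22
NOK 385,826.22 ÷ 0.54992 = MXN 701,604.27
Profit = MXN 701,604.27 − MXN 682,000.00

Profit: MXN 19,604.27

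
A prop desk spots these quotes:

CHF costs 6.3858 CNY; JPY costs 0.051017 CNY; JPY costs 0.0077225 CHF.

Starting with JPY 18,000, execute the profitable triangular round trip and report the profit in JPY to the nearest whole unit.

Profit: JPY 621

Profitable loop is JPY → CNY → CHF → JPY:
JPY 18,000 × 0.051017 = CNY 918.31
CNY 918.31 ÷ 6.3858 = CHF 143.80
CHF 143.80 ÷ 0.0077225 = JPY 18,621
Profit = JPY 18,621 − JPY 18,000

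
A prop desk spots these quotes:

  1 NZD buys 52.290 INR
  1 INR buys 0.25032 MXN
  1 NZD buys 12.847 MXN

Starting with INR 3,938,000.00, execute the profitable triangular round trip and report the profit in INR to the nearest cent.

Profit: INR 74,251.79

Profitable loop is INR → MXN → NZD → INR:
INR 3,938,000.00 × 0.25032 = MXN 985,760.16
MXN 985,760.16 ÷ 12.847 = NZD 76,730.77
NZD 76,730.77 × 52.290 = INR 4,012,251.79
Profit = INR 4,012,251.79 − INR 3,938,000.00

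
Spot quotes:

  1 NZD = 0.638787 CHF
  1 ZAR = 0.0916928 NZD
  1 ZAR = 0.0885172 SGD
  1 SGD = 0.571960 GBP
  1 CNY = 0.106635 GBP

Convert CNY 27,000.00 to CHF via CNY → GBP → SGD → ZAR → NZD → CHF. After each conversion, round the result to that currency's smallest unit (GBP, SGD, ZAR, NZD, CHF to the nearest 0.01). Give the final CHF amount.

CHF 3,330.89

CNY 27,000.00 × 0.106635 = GBP 2,879.14
GBP 2,879.14 ÷ 0.571960 = SGD 5,033.81
SGD 5,033.81 ÷ 0.0885172 = ZAR 56,868.16
ZAR 56,868.16 × 0.0916928 = NZD 5,214.40
NZD 5,214.40 × 0.638787 = CHF 3,330.89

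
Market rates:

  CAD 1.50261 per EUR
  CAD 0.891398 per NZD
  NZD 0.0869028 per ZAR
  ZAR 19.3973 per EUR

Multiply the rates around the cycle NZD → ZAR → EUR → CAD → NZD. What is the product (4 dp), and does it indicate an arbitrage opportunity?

Around NZD → ZAR → EUR → CAD → NZD: 1 ÷ 0.0869028 ÷ 19.3973 × 1.50261 ÷ 0.891398 = 0.999999
Product ≈ 1 (deviation 0.000%, within rounding noise).

1.0000 (no arbitrage)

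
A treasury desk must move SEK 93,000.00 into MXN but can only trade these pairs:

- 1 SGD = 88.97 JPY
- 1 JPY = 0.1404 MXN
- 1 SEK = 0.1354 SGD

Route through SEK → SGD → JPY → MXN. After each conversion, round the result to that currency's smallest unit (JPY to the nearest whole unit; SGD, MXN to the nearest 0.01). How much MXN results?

MXN 157,294.05

SEK 93,000.00 × 0.1354 = SGD 12,592.20
SGD 12,592.20 × 88.97 = JPY 1,120,328
JPY 1,120,328 × 0.1404 = MXN 157,294.05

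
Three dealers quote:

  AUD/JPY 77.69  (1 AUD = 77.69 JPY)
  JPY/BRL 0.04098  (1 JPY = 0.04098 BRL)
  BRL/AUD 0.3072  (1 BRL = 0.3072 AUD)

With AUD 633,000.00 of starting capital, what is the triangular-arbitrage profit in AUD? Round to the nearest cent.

Profit: AUD 14,210.30

Profitable loop is AUD → BRL → JPY → AUD:
AUD 633,000.00 ÷ 0.3072 = BRL 2,060,546.88
BRL 2,060,546.88 ÷ 0.04098 = JPY 50,281,769
JPY 50,281,769 ÷ 77.69 = AUD 647,210.30
Profit = AUD 647,210.30 − AUD 633,000.00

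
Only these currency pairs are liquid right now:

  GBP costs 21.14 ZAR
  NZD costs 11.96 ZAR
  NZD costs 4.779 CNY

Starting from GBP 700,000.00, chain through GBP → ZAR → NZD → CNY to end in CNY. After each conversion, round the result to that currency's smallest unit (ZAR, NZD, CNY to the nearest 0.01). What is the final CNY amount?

CNY 5,913,013.55

GBP 700,000.00 × 21.14 = ZAR 14,798,000.00
ZAR 14,798,000.00 ÷ 11.96 = NZD 1,237,290.97
NZD 1,237,290.97 × 4.779 = CNY 5,913,013.55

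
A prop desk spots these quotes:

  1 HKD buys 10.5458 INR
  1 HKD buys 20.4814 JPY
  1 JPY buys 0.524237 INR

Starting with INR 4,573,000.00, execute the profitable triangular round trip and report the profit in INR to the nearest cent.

Profitable loop is INR → HKD → JPY → INR:
INR 4,573,000.00 ÷ 10.5458 = HKD 433,632.35
HKD 433,632.35 × 20.4814 = JPY 8,881,398
JPY 8,881,398 × 0.524237 = INR 4,655,957.20
Profit = INR 4,655,957.20 − INR 4,573,000.00

Profit: INR 82,957.20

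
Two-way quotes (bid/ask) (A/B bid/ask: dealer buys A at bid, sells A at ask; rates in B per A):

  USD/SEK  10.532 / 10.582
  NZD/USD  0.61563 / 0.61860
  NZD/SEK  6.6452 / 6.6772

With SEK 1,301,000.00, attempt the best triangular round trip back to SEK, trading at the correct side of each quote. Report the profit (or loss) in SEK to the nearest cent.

Net profit: SEK 19,710.65

Best loop SEK → USD → NZD → SEK:
SEK 1,301,000.00 ÷ 10.582 (buy USD at ask) = USD 122,944.62
USD 122,944.62 ÷ 0.61860 (buy NZD at ask) = NZD 198,746.56
NZD 198,746.56 × 6.6452 (sell NZD at bid) = SEK 1,320,710.65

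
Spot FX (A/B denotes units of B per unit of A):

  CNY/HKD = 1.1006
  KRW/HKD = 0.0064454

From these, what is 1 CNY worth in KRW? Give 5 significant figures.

1 CNY × 1.1006 = 1.1006 HKD
1.1006 HKD ÷ 0.0064454 = 170.757 KRW

CNY/KRW = 170.76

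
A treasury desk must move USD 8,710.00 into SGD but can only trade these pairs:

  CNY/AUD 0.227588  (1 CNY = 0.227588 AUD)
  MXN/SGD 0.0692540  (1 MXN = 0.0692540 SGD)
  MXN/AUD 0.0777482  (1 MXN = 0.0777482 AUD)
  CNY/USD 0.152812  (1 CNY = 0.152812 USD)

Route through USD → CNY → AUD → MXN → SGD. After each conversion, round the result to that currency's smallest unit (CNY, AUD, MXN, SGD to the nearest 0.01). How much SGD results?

SGD 11,554.85

USD 8,710.00 ÷ 0.152812 = CNY 56,998.14
CNY 56,998.14 × 0.227588 = AUD 12,972.09
AUD 12,972.09 ÷ 0.0777482 = MXN 166,847.46
MXN 166,847.46 × 0.0692540 = SGD 11,554.85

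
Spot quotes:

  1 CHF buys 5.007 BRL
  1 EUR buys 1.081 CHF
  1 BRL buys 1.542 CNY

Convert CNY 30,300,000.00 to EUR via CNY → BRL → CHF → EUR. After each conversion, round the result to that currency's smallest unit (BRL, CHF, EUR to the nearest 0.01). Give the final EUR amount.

CNY 30,300,000.00 ÷ 1.542 = BRL 19,649,805.45
BRL 19,649,805.45 ÷ 5.007 = CHF 3,924,466.84
CHF 3,924,466.84 ÷ 1.081 = EUR 3,630,404.11

EUR 3,630,404.11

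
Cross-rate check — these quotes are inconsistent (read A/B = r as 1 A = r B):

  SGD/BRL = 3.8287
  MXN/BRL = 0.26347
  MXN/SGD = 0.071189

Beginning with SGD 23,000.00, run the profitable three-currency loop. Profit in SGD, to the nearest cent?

Profit: SGD 793.64

Profitable loop is SGD → BRL → MXN → SGD:
SGD 23,000.00 × 3.8287 = BRL 88,060.10
BRL 88,060.10 ÷ 0.26347 = MXN 334,231.98
MXN 334,231.98 × 0.071189 = SGD 23,793.64
Profit = SGD 23,793.64 − SGD 23,000.00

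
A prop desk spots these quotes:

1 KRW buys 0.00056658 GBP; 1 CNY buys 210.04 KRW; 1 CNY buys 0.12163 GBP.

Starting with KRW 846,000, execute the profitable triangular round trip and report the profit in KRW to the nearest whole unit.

Profitable loop is KRW → CNY → GBP → KRW:
KRW 846,000 ÷ 210.04 = CNY 4,027.80
CNY 4,027.80 × 0.12163 = GBP 489.90
GBP 489.90 ÷ 0.00056658 = KRW 864,665
Profit = KRW 864,665 − KRW 846,000

Profit: KRW 18,665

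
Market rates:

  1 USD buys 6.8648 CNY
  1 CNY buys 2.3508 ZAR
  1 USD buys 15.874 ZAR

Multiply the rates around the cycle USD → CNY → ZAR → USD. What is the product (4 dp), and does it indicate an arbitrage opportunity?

Around USD → CNY → ZAR → USD: 1 × 6.8648 × 2.3508 ÷ 15.874 = 1.016617
Product > 1; profitable direction is USD → CNY → ZAR → USD.

1.0166 (arbitrage exists)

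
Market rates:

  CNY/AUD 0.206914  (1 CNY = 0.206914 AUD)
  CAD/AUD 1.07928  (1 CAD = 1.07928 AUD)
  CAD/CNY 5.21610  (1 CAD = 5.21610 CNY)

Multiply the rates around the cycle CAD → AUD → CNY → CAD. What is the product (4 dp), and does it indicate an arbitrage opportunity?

1.0000 (no arbitrage)

Around CAD → AUD → CNY → CAD: 1 × 1.07928 ÷ 0.206914 ÷ 5.21610 = 0.999996
Product ≈ 1 (deviation 0.000%, within rounding noise).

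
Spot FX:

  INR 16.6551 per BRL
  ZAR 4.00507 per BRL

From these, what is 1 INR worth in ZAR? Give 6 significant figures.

1 INR ÷ 16.6551 = 0.0600417 BRL
0.0600417 BRL × 4.00507 = 0.240471 ZAR

INR/ZAR = 0.240471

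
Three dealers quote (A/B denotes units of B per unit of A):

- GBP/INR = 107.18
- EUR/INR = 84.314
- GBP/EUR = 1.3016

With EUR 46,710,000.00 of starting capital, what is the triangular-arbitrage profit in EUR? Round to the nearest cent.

Profit: EUR 1,117,022.89

Profitable loop is EUR → INR → GBP → EUR:
EUR 46,710,000.00 × 84.314 = INR 3,938,306,940.00
INR 3,938,306,940.00 ÷ 107.18 = GBP 36,744,793.25
GBP 36,744,793.25 × 1.3016 = EUR 47,827,022.89
Profit = EUR 47,827,022.89 − EUR 46,710,000.00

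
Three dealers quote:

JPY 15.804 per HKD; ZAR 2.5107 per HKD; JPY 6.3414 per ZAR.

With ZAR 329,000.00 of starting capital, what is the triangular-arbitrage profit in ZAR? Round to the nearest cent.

Profit: ZAR 2,443.00

Profitable loop is ZAR → JPY → HKD → ZAR:
ZAR 329,000.00 × 6.3414 = JPY 2,086,321
JPY 2,086,321 ÷ 15.804 = HKD 132,012.19
HKD 132,012.19 × 2.5107 = ZAR 331,443.00
Profit = ZAR 331,443.00 − ZAR 329,000.00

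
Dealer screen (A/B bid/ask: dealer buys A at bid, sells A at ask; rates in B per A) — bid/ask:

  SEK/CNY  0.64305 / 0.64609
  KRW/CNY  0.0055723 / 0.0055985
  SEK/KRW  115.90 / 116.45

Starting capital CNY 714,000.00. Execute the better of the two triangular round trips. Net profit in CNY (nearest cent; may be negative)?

Best loop CNY → SEK → KRW → CNY:
CNY 714,000.00 ÷ 0.64609 (buy SEK at ask) = SEK 1,105,109.20
SEK 1,105,109.20 × 115.90 (sell SEK at bid) = KRW 128,082,156
KRW 128,082,156 × 0.0055723 (sell KRW at bid) = CNY 713,712.20

Net result: CNY -287.80 (no profitable arbitrage after spreads)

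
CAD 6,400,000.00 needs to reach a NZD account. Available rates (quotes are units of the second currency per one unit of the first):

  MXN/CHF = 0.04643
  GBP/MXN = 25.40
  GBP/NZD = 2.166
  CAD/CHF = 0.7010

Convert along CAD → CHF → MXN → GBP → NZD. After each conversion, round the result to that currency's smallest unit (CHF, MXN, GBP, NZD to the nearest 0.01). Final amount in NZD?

CAD 6,400,000.00 × 0.7010 = CHF 4,486,400.00
CHF 4,486,400.00 ÷ 0.04643 = MXN 96,627,180.70
MXN 96,627,180.70 ÷ 25.40 = GBP 3,804,219.71
GBP 3,804,219.71 × 2.166 = NZD 8,239,939.89

NZD 8,239,939.89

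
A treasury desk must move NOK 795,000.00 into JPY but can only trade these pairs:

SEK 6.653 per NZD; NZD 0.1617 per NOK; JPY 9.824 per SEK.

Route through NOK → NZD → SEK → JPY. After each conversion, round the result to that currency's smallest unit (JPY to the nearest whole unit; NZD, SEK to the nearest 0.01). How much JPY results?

JPY 8,402,007

NOK 795,000.00 × 0.1617 = NZD 128,551.50
NZD 128,551.50 × 6.653 = SEK 855,253.13
SEK 855,253.13 × 9.824 = JPY 8,402,007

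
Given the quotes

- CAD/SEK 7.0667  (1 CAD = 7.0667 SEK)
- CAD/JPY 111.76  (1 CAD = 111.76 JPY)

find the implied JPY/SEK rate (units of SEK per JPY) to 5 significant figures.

1 JPY ÷ 111.76 = 0.00894775 CAD
0.00894775 CAD × 7.0667 = 0.063231 SEK

JPY/SEK = 0.063231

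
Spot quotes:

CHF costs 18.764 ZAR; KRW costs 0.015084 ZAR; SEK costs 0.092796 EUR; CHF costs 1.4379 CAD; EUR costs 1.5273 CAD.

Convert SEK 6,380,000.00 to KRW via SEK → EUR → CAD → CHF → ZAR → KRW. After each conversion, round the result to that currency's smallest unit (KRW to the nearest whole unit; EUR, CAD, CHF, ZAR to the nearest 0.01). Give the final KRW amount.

KRW 782,266,085

SEK 6,380,000.00 × 0.092796 = EUR 592,038.48
EUR 592,038.48 × 1.5273 = CAD 904,220.37
CAD 904,220.37 ÷ 1.4379 = CHF 628,847.88
CHF 628,847.88 × 18.764 = ZAR 11,799,701.62
ZAR 11,799,701.62 ÷ 0.015084 = KRW 782,266,085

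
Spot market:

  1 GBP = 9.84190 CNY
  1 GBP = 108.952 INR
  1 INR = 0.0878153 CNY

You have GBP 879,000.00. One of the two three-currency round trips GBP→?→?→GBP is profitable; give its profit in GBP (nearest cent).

Profit: GBP 25,195.68

Profitable loop is GBP → CNY → INR → GBP:
GBP 879,000.00 × 9.84190 = CNY 8,651,030.10
CNY 8,651,030.10 ÷ 0.0878153 = INR 98,513,927.53
INR 98,513,927.53 ÷ 108.952 = GBP 904,195.68
Profit = GBP 904,195.68 − GBP 879,000.00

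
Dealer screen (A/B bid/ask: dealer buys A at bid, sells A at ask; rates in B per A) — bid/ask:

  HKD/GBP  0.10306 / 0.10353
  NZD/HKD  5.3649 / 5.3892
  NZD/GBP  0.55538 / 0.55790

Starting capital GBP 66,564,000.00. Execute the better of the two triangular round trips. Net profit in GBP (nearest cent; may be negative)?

Net result: GBP -305,876.36 (no profitable arbitrage after spreads)

Best loop GBP → HKD → NZD → GBP:
GBP 66,564,000.00 ÷ 0.10353 (buy HKD at ask) = HKD 642,944,074.18
HKD 642,944,074.18 ÷ 5.3892 (buy NZD at ask) = NZD 119,302,322.09
NZD 119,302,322.09 × 0.55538 (sell NZD at bid) = GBP 66,258,123.64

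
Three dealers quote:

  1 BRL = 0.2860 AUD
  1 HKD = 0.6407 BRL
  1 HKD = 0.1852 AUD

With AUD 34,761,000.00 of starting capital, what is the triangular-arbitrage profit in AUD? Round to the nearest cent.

Profitable loop is AUD → BRL → HKD → AUD:
AUD 34,761,000.00 ÷ 0.2860 = BRL 121,541,958.04
BRL 121,541,958.04 ÷ 0.6407 = HKD 189,701,823.07
HKD 189,701,823.07 × 0.1852 = AUD 35,132,777.63
Profit = AUD 35,132,777.63 − AUD 34,761,000.00

Profit: AUD 371,777.63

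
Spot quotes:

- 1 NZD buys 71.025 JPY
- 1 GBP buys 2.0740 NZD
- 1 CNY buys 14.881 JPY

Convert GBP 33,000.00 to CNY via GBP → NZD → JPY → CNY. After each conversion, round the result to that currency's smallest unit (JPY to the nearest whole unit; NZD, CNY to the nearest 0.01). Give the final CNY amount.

CNY 326,664.40

GBP 33,000.00 × 2.0740 = NZD 68,442.00
NZD 68,442.00 × 71.025 = JPY 4,861,093
JPY 4,861,093 ÷ 14.881 = CNY 326,664.40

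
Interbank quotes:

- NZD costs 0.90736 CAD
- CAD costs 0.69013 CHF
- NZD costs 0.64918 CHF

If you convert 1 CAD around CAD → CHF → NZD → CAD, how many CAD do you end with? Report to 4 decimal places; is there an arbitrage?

0.9646 (arbitrage exists)

Around CAD → CHF → NZD → CAD: 1 × 0.69013 ÷ 0.64918 × 0.90736 = 0.964596
Product < 1; profitable direction is CAD → NZD → CHF → CAD.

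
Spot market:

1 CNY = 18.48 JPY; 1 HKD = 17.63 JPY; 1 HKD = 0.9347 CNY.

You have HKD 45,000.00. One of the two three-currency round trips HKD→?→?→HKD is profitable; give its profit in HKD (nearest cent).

Profit: HKD 929.38

Profitable loop is HKD → JPY → CNY → HKD:
HKD 45,000.00 × 17.63 = JPY 793,350
JPY 793,350 ÷ 18.48 = CNY 42,930.19
CNY 42,930.19 ÷ 0.9347 = HKD 45,929.38
Profit = HKD 45,929.38 − HKD 45,000.00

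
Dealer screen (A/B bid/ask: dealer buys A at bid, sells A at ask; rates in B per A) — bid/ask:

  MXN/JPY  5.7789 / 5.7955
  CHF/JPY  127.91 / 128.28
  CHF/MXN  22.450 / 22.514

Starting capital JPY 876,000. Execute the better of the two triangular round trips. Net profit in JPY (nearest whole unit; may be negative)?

Net profit: JPY 9,945

Best loop JPY → CHF → MXN → JPY:
JPY 876,000 ÷ 128.28 (buy CHF at ask) = CHF 6,828.81
CHF 6,828.81 × 22.450 (sell CHF at bid) = MXN 153,306.83
MXN 153,306.83 × 5.7789 (sell MXN at bid) = JPY 885,945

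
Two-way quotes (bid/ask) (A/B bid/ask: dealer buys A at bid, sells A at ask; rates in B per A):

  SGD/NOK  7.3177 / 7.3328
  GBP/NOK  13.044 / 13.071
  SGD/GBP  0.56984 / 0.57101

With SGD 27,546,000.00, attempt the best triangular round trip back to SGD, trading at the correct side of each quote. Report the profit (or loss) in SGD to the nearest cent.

Net profit: SGD 376,379.46

Best loop SGD → GBP → NOK → SGD:
SGD 27,546,000.00 × 0.56984 (sell SGD at bid) = GBP 15,696,812.64
GBP 15,696,812.64 × 13.044 (sell GBP at bid) = NOK 204,749,224.08
NOK 204,749,224.08 ÷ 7.3328 (buy SGD at ask) = SGD 27,922,379.46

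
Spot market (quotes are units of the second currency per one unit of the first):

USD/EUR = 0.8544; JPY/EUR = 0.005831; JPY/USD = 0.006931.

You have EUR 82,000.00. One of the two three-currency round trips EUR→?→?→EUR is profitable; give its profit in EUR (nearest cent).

Profitable loop is EUR → JPY → USD → EUR:
EUR 82,000.00 ÷ 0.005831 = JPY 14,062,768
JPY 14,062,768 × 0.006931 = USD 97,469.04
USD 97,469.04 × 0.8544 = EUR 83,277.55
Profit = EUR 83,277.55 − EUR 82,000.00

Profit: EUR 1,277.55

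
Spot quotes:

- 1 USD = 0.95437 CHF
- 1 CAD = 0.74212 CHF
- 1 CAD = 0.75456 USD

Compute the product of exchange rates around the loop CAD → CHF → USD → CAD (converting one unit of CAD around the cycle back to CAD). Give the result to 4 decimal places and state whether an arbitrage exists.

1.0305 (arbitrage exists)

Around CAD → CHF → USD → CAD: 1 × 0.74212 ÷ 0.95437 ÷ 0.75456 = 1.030537
Product > 1; profitable direction is CAD → CHF → USD → CAD.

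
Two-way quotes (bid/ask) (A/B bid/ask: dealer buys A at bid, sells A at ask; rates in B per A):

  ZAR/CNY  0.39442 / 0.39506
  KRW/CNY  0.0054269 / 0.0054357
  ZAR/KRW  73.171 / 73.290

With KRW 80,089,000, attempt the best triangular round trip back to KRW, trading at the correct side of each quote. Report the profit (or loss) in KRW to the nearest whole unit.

Best loop KRW → CNY → ZAR → KRW:
KRW 80,089,000 × 0.0054269 (sell KRW at bid) = CNY 434,634.99
CNY 434,634.99 ÷ 0.39506 (buy ZAR at ask) = ZAR 1,100,174.64
ZAR 1,100,174.64 × 73.171 (sell ZAR at bid) = KRW 80,500,879

Net profit: KRW 411,879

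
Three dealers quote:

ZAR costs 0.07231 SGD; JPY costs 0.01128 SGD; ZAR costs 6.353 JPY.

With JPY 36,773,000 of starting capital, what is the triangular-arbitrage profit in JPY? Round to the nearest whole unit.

Profitable loop is JPY → ZAR → SGD → JPY:
JPY 36,773,000 ÷ 6.353 = ZAR 5,788,289.00
ZAR 5,788,289.00 × 0.07231 = SGD 418,551.18
SGD 418,551.18 ÷ 0.01128 = JPY 37,105,601
Profit = JPY 37,105,601 − JPY 36,773,000

Profit: JPY 332,601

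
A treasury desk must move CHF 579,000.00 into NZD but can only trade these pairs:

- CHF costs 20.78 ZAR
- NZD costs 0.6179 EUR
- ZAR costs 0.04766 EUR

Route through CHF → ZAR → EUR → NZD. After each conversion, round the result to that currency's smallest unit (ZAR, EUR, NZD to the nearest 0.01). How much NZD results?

CHF 579,000.00 × 20.78 = ZAR 12,031,620.00
ZAR 12,031,620.00 × 0.04766 = EUR 573,427.01
EUR 573,427.01 ÷ 0.6179 = NZD 928,025.59

NZD 928,025.59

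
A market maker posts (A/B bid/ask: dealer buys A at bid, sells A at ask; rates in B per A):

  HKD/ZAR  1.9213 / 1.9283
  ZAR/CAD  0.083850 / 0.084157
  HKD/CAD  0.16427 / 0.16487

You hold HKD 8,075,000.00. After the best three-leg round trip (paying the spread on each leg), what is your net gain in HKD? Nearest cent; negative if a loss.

Net profit: HKD 99,024.62

Best loop HKD → CAD → ZAR → HKD:
HKD 8,075,000.00 × 0.16427 (sell HKD at bid) = CAD 1,326,480.25
CAD 1,326,480.25 ÷ 0.084157 (buy ZAR at ask) = ZAR 15,761,971.67
ZAR 15,761,971.67 ÷ 1.9283 (buy HKD at ask) = HKD 8,174,024.62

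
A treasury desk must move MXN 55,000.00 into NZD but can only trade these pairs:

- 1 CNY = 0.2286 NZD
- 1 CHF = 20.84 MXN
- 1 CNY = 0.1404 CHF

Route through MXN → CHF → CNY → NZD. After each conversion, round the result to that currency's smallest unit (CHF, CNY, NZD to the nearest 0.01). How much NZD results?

NZD 4,297.09

MXN 55,000.00 ÷ 20.84 = CHF 2,639.16
CHF 2,639.16 ÷ 0.1404 = CNY 18,797.44
CNY 18,797.44 × 0.2286 = NZD 4,297.09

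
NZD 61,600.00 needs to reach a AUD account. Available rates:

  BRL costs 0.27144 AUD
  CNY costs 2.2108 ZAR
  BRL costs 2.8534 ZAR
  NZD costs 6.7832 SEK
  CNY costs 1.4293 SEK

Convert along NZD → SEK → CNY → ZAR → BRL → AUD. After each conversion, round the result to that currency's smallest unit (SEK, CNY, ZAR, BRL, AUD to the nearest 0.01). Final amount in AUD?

AUD 61,482.65

NZD 61,600.00 × 6.7832 = SEK 417,845.12
SEK 417,845.12 ÷ 1.4293 = CNY 292,342.49
CNY 292,342.49 × 2.2108 = ZAR 646,310.78
ZAR 646,310.78 ÷ 2.8534 = BRL 226,505.50
BRL 226,505.50 × 0.27144 = AUD 61,482.65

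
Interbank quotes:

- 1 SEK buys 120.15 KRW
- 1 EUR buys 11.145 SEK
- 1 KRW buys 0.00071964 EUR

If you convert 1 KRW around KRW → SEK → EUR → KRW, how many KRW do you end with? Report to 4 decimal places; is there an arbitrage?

1.0377 (arbitrage exists)

Around KRW → SEK → EUR → KRW: 1 ÷ 120.15 ÷ 11.145 ÷ 0.00071964 = 1.037722
Product > 1; profitable direction is KRW → SEK → EUR → KRW.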